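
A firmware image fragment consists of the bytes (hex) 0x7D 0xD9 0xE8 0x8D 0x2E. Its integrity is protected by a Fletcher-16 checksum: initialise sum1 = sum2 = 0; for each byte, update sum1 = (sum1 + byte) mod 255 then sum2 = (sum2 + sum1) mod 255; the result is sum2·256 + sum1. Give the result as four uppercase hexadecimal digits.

DEFB

Running sums (mod 255):
  after byte 0 (0x7D): sum1=125, sum2=125
  after byte 1 (0xD9): sum1=87, sum2=212
  after byte 2 (0xE8): sum1=64, sum2=21
  after byte 3 (0x8D): sum1=205, sum2=226
  after byte 4 (0x2E): sum1=251, sum2=222
Checksum = sum2·256 + sum1 = 222·256 + 251 = 57083 = 0xDEFB.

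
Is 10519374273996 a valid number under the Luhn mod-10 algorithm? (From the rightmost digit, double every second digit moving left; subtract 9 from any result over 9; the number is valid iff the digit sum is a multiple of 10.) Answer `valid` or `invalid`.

invalid

From the right, keep odd positions and double even positions (subtract 9 from any doubled value over 9):
  doubled (positions 2,4,...): 9 6 4 5 9 1 2 → sum 36
  kept (positions 1,3,...): 6 9 7 4 3 1 0 → sum 30
Total = 66.
66 mod 10 = 6, so the number is invalid.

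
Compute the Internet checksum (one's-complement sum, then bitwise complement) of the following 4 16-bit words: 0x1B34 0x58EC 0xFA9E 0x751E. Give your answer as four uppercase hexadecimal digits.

1C22

One's-complement addition (fold any carry out of bit 15 back into bit 0):
  0x1B34 + 0x58EC = 0x07420
  0x7420 + 0xFA9E = 0x16EBE → wrap carry → 0x6EBF
  0x6EBF + 0x751E = 0x0E3DD
One's-complement sum = 0xE3DD.
Checksum = ~0xE3DD & 0xFFFF = 0x1C22.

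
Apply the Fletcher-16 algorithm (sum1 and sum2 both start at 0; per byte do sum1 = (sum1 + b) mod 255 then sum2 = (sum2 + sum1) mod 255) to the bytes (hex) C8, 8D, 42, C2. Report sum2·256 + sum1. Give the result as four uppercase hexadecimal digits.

Running sums (mod 255):
  after byte 0 (C8): sum1=200, sum2=200
  after byte 1 (8D): sum1=86, sum2=31
  after byte 2 (42): sum1=152, sum2=183
  after byte 3 (C2): sum1=91, sum2=19
Checksum = sum2·256 + sum1 = 19·256 + 91 = 4955 = 0x135B.

135B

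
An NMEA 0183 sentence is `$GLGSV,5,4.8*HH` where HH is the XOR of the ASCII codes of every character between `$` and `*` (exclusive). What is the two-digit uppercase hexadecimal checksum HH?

5E

XOR the ASCII codes of the payload characters:
  'G' = 0x47 → acc = 0x47
  'L' = 0x4C → acc = 0x0B
  'G' = 0x47 → acc = 0x4C
  'S' = 0x53 → acc = 0x1F
  'V' = 0x56 → acc = 0x49
  ',' = 0x2C → acc = 0x65
  '5' = 0x35 → acc = 0x50
  ',' = 0x2C → acc = 0x7C
  '4' = 0x34 → acc = 0x48
  '.' = 0x2E → acc = 0x66
  '8' = 0x38 → acc = 0x5E
Checksum = 0x5E.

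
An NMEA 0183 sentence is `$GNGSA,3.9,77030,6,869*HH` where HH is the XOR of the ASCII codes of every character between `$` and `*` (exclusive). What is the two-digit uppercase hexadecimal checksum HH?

4A

XOR the ASCII codes of the payload characters:
  'G' = 0x47 → acc = 0x47
  'N' = 0x4E → acc = 0x09
  'G' = 0x47 → acc = 0x4E
  'S' = 0x53 → acc = 0x1D
  'A' = 0x41 → acc = 0x5C
  ',' = 0x2C → acc = 0x70
  '3' = 0x33 → acc = 0x43
  '.' = 0x2E → acc = 0x6D
  '9' = 0x39 → acc = 0x54
  ',' = 0x2C → acc = 0x78
  '7' = 0x37 → acc = 0x4F
  '7' = 0x37 → acc = 0x78
  '0' = 0x30 → acc = 0x48
  '3' = 0x33 → acc = 0x7B
  '0' = 0x30 → acc = 0x4B
  ',' = 0x2C → acc = 0x67
  '6' = 0x36 → acc = 0x51
  ',' = 0x2C → acc = 0x7D
  '8' = 0x38 → acc = 0x45
  '6' = 0x36 → acc = 0x73
  '9' = 0x39 → acc = 0x4A
Checksum = 0x4A.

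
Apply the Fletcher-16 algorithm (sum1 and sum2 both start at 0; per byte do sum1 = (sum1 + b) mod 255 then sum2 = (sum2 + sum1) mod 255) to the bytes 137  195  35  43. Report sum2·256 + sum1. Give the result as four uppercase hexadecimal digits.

Running sums (mod 255):
  after byte 0 (137): sum1=137, sum2=137
  after byte 1 (195): sum1=77, sum2=214
  after byte 2 (35): sum1=112, sum2=71
  after byte 3 (43): sum1=155, sum2=226
Checksum = sum2·256 + sum1 = 226·256 + 155 = 58011 = 0xE29B.

E29B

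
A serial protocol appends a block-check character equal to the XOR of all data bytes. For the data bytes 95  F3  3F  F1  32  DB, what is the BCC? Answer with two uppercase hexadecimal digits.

XOR the bytes together:
  start with 0x95
  0x95 ⊕ 0xF3 = 0x66
  0x66 ⊕ 0x3F = 0x59
  0x59 ⊕ 0xF1 = 0xA8
  0xA8 ⊕ 0x32 = 0x9A
  0x9A ⊕ 0xDB = 0x41

41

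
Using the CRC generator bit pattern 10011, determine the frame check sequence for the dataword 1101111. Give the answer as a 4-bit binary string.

Append 4 zeros: 11011110000. Divide by 10011 (XOR where the leading bit is 1):
  pos 0: 11011 XOR 10011 = 01000
  pos 1: 10001 XOR 10011 = 00010
  pos 4: 10100 XOR 10011 = 00111
  pos 6: 11100 XOR 10011 = 01111
Remainder (last 4 bits) = 1111. This is the CRC / FCS.

1111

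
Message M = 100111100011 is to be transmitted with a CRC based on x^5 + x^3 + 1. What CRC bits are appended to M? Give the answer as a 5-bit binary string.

00000

Append 5 zeros: 10011110001100000. Divide by 101001 (XOR where the leading bit is 1):
  pos 0: 100111 XOR 101001 = 001110
  pos 2: 111010 XOR 101001 = 010011
  pos 3: 100110 XOR 101001 = 001111
  pos 5: 111101 XOR 101001 = 010100
  pos 6: 101001 XOR 101001 = 000000
Remainder (last 5 bits) = 00000. This is the CRC / FCS.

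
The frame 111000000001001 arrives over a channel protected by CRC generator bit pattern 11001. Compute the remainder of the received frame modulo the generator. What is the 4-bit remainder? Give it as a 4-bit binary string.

0000

Modulo-2 division of 111000000001001 by 11001:
  pos 0: 11100 XOR 11001 = 00101
  pos 2: 10100 XOR 11001 = 01101
  pos 3: 11010 XOR 11001 = 00011
  pos 6: 11000 XOR 11001 = 00001
  pos 10: 11001 XOR 11001 = 00000
Remainder = 0000 (zero — the frame passes the CRC check).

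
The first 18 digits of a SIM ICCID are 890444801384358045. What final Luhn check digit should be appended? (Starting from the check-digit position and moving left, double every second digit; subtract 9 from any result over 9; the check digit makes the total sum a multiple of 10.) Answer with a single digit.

Partial digits right→left: 5 4 0 8 5 3 4 8 3 1 0 8 4 4 4 0 9 8
Double every second digit counting from the check-digit position (so the 1st, 3rd, 5th, ... of the partial from the right).
  doubled (with −9 where >9): 1 0 1 8 6 0 8 8 9 → sum 41
  kept as-is: 4 8 3 8 1 8 4 0 8 → sum 44
Total = 41 + 44 = 85.
Check digit = (10 − (85 mod 10)) mod 10 = 5.

5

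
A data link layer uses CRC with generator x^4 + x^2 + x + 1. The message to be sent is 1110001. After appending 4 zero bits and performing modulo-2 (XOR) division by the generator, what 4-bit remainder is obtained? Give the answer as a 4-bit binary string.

1001

Append 4 zeros: 11100010000. Divide by 10111 (XOR where the leading bit is 1):
  pos 0: 11100 XOR 10111 = 01011
  pos 1: 10110 XOR 10111 = 00001
  pos 5: 11000 XOR 10111 = 01111
  pos 6: 11110 XOR 10111 = 01001
Remainder (last 4 bits) = 1001. This is the CRC / FCS.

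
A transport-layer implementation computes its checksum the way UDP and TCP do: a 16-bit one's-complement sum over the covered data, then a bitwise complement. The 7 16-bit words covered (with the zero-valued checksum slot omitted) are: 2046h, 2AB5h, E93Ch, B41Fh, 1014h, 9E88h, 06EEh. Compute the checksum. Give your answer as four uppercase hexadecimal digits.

One's-complement addition (fold any carry out of bit 15 back into bit 0):
  0x2046 + 0x2AB5 = 0x04AFB
  0x4AFB + 0xE93C = 0x13437 → wrap carry → 0x3438
  0x3438 + 0xB41F = 0x0E857
  0xE857 + 0x1014 = 0x0F86B
  0xF86B + 0x9E88 = 0x196F3 → wrap carry → 0x96F4
  0x96F4 + 0x06EE = 0x09DE2
One's-complement sum = 0x9DE2.
Checksum = ~0x9DE2 & 0xFFFF = 0x621D.

621D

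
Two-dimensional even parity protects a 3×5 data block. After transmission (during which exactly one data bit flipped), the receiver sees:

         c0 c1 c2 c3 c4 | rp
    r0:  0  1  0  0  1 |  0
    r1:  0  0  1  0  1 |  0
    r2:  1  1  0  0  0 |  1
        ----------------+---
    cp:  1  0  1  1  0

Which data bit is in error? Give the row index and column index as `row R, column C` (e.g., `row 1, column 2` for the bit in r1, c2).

Recompute each row's even parity and compare to rp:
  r0: data parity 0, sent rp 0 → ok
  r1: data parity 0, sent rp 0 → ok
  r2: data parity 0, sent rp 1 → mismatch
Recompute each column's even parity and compare to cp:
  c0: data parity 1, sent cp 1 → ok
  c1: data parity 0, sent cp 0 → ok
  c2: data parity 1, sent cp 1 → ok
  c3: data parity 0, sent cp 1 → mismatch
  c4: data parity 0, sent cp 0 → ok
Exactly one row (r2) and one column (c3) fail → the flipped bit is at their intersection.

row 2, column 3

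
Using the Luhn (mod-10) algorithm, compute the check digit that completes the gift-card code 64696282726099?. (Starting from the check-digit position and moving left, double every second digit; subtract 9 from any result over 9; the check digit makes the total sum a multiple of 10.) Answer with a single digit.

4

Partial digits right→left: 9 9 0 6 2 7 2 8 2 6 9 6 4 6
Double every second digit counting from the check-digit position (so the 1st, 3rd, 5th, ... of the partial from the right).
  doubled (with −9 where >9): 9 0 4 4 4 9 8 → sum 38
  kept as-is: 9 6 7 8 6 6 6 → sum 48
Total = 38 + 48 = 86.
Check digit = (10 − (86 mod 10)) mod 10 = 4.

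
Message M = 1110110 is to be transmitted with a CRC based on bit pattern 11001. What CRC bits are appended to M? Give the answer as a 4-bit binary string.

0101

Append 4 zeros: 11101100000. Divide by 11001 (XOR where the leading bit is 1):
  pos 0: 11101 XOR 11001 = 00100
  pos 2: 10010 XOR 11001 = 01011
  pos 3: 10110 XOR 11001 = 01111
  pos 4: 11110 XOR 11001 = 00111
  pos 6: 11100 XOR 11001 = 00101
Remainder (last 4 bits) = 0101. This is the CRC / FCS.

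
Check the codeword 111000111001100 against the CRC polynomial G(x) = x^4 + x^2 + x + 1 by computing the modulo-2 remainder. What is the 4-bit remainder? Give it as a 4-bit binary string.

Modulo-2 division of 111000111001100 by 10111:
  pos 0: 11100 XOR 10111 = 01011
  pos 1: 10110 XOR 10111 = 00001
  pos 5: 11110 XOR 10111 = 01001
  pos 6: 10010 XOR 10111 = 00101
  pos 8: 10111 XOR 10111 = 00000
Remainder = 0000 (zero — the frame passes the CRC check).

0000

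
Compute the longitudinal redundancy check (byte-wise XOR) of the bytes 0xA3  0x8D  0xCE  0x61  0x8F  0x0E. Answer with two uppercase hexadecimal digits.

XOR the bytes together:
  start with 0xA3
  0xA3 ⊕ 0x8D = 0x2E
  0x2E ⊕ 0xCE = 0xE0
  0xE0 ⊕ 0x61 = 0x81
  0x81 ⊕ 0x8F = 0x0E
  0x0E ⊕ 0x0E = 0x00

00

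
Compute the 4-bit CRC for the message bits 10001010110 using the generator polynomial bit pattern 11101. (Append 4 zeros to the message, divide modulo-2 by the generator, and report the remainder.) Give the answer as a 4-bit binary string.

0010

Append 4 zeros: 100010101100000. Divide by 11101 (XOR where the leading bit is 1):
  pos 0: 10001 XOR 11101 = 01100
  pos 1: 11000 XOR 11101 = 00101
  pos 3: 10110 XOR 11101 = 01011
  pos 4: 10111 XOR 11101 = 01010
  pos 5: 10101 XOR 11101 = 01000
  pos 6: 10000 XOR 11101 = 01101
  pos 7: 11010 XOR 11101 = 00111
  pos 9: 11100 XOR 11101 = 00001
Remainder (last 4 bits) = 0010. This is the CRC / FCS.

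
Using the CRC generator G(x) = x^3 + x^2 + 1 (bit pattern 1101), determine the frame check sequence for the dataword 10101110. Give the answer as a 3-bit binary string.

101

Append 3 zeros: 10101110000. Divide by 1101 (XOR where the leading bit is 1):
  pos 0: 1010 XOR 1101 = 0111
  pos 1: 1111 XOR 1101 = 0010
  pos 3: 1011 XOR 1101 = 0110
  pos 4: 1100 XOR 1101 = 0001
  pos 7: 1000 XOR 1101 = 0101
Remainder (last 3 bits) = 101. This is the CRC / FCS.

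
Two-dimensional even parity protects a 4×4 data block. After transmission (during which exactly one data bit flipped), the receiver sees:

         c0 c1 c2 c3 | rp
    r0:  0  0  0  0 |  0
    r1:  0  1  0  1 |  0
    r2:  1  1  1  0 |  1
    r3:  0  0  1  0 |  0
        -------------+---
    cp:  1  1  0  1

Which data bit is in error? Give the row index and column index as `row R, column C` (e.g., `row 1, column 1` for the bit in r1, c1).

row 3, column 1

Recompute each row's even parity and compare to rp:
  r0: data parity 0, sent rp 0 → ok
  r1: data parity 0, sent rp 0 → ok
  r2: data parity 1, sent rp 1 → ok
  r3: data parity 1, sent rp 0 → mismatch
Recompute each column's even parity and compare to cp:
  c0: data parity 1, sent cp 1 → ok
  c1: data parity 0, sent cp 1 → mismatch
  c2: data parity 0, sent cp 0 → ok
  c3: data parity 1, sent cp 1 → ok
Exactly one row (r3) and one column (c1) fail → the flipped bit is at their intersection.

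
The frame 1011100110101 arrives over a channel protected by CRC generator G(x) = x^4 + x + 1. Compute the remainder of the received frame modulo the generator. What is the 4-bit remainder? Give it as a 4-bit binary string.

0111

Modulo-2 division of 1011100110101 by 10011:
  pos 0: 10111 XOR 10011 = 00100
  pos 2: 10000 XOR 10011 = 00011
  pos 5: 11110 XOR 10011 = 01101
  pos 6: 11011 XOR 10011 = 01000
  pos 7: 10000 XOR 10011 = 00011
Remainder = 0111 (nonzero — an error is detected).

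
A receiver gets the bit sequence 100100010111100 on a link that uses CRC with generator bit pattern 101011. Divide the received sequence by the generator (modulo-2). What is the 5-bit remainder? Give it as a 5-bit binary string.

Modulo-2 division of 100100010111100 by 101011:
  pos 0: 100100 XOR 101011 = 001111
  pos 2: 111101 XOR 101011 = 010110
  pos 3: 101100 XOR 101011 = 000111
  pos 6: 111111 XOR 101011 = 010100
  pos 7: 101001 XOR 101011 = 000010
Remainder = 01000 (nonzero — an error is detected).

01000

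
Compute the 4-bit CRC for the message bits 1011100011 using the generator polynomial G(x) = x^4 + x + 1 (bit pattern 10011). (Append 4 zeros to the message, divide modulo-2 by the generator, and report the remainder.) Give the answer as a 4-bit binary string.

1011

Append 4 zeros: 10111000110000. Divide by 10011 (XOR where the leading bit is 1):
  pos 0: 10111 XOR 10011 = 00100
  pos 2: 10000 XOR 10011 = 00011
  pos 5: 11011 XOR 10011 = 01000
  pos 6: 10000 XOR 10011 = 00011
  pos 9: 11000 XOR 10011 = 01011
Remainder (last 4 bits) = 1011. This is the CRC / FCS.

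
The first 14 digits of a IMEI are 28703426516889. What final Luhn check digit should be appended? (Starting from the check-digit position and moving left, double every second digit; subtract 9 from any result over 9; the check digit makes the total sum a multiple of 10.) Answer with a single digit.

Partial digits right→left: 9 8 8 6 1 5 6 2 4 3 0 7 8 2
Double every second digit counting from the check-digit position (so the 1st, 3rd, 5th, ... of the partial from the right).
  doubled (with −9 where >9): 9 7 2 3 8 0 7 → sum 36
  kept as-is: 8 6 5 2 3 7 2 → sum 33
Total = 36 + 33 = 69.
Check digit = (10 − (69 mod 10)) mod 10 = 1.

1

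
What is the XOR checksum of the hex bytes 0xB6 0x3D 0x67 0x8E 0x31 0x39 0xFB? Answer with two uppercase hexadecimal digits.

91

XOR the bytes together:
  start with 0xB6
  0xB6 ⊕ 0x3D = 0x8B
  0x8B ⊕ 0x67 = 0xEC
  0xEC ⊕ 0x8E = 0x62
  0x62 ⊕ 0x31 = 0x53
  0x53 ⊕ 0x39 = 0x6A
  0x6A ⊕ 0xFB = 0x91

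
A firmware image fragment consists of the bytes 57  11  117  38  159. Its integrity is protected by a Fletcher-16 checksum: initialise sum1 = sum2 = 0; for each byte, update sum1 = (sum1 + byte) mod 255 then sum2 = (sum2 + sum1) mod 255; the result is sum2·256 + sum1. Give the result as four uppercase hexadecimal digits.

967F

Running sums (mod 255):
  after byte 0 (57): sum1=57, sum2=57
  after byte 1 (11): sum1=68, sum2=125
  after byte 2 (117): sum1=185, sum2=55
  after byte 3 (38): sum1=223, sum2=23
  after byte 4 (159): sum1=127, sum2=150
Checksum = sum2·256 + sum1 = 150·256 + 127 = 38527 = 0x967F.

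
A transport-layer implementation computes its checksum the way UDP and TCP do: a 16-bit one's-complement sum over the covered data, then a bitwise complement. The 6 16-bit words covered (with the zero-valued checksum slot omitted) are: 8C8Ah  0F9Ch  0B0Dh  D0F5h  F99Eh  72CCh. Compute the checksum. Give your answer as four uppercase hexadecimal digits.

One's-complement addition (fold any carry out of bit 15 back into bit 0):
  0x8C8A + 0x0F9C = 0x09C26
  0x9C26 + 0x0B0D = 0x0A733
  0xA733 + 0xD0F5 = 0x17828 → wrap carry → 0x7829
  0x7829 + 0xF99E = 0x171C7 → wrap carry → 0x71C8
  0x71C8 + 0x72CC = 0x0E494
One's-complement sum = 0xE494.
Checksum = ~0xE494 & 0xFFFF = 0x1B6B.

1B6B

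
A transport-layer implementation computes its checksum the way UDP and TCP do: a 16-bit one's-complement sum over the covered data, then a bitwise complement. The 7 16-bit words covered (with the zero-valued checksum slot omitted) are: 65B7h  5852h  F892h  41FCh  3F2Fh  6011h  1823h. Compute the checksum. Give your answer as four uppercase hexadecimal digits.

One's-complement addition (fold any carry out of bit 15 back into bit 0):
  0x65B7 + 0x5852 = 0x0BE09
  0xBE09 + 0xF892 = 0x1B69B → wrap carry → 0xB69C
  0xB69C + 0x41FC = 0x0F898
  0xF898 + 0x3F2F = 0x137C7 → wrap carry → 0x37C8
  0x37C8 + 0x6011 = 0x097D9
  0x97D9 + 0x1823 = 0x0AFFC
One's-complement sum = 0xAFFC.
Checksum = ~0xAFFC & 0xFFFF = 0x5003.

5003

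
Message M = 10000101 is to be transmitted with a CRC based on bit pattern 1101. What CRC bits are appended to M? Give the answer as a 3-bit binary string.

Append 3 zeros: 10000101000. Divide by 1101 (XOR where the leading bit is 1):
  pos 0: 1000 XOR 1101 = 0101
  pos 1: 1010 XOR 1101 = 0111
  pos 2: 1111 XOR 1101 = 0010
  pos 4: 1001 XOR 1101 = 0100
  pos 5: 1000 XOR 1101 = 0101
  pos 6: 1010 XOR 1101 = 0111
  pos 7: 1110 XOR 1101 = 0011
Remainder (last 3 bits) = 011. This is the CRC / FCS.

011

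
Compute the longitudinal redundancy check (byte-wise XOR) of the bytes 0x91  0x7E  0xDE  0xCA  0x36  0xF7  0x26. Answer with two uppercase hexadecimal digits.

1C

XOR the bytes together:
  start with 0x91
  0x91 ⊕ 0x7E = 0xEF
  0xEF ⊕ 0xDE = 0x31
  0x31 ⊕ 0xCA = 0xFB
  0xFB ⊕ 0x36 = 0xCD
  0xCD ⊕ 0xF7 = 0x3A
  0x3A ⊕ 0x26 = 0x1C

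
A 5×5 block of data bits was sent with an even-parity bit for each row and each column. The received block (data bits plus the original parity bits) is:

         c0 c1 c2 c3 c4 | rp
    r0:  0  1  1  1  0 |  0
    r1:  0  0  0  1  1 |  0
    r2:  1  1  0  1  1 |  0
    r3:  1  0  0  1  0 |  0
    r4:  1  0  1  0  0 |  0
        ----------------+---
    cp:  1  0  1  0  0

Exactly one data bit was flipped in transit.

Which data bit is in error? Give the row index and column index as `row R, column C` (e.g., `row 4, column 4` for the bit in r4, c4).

row 0, column 2

Recompute each row's even parity and compare to rp:
  r0: data parity 1, sent rp 0 → mismatch
  r1: data parity 0, sent rp 0 → ok
  r2: data parity 0, sent rp 0 → ok
  r3: data parity 0, sent rp 0 → ok
  r4: data parity 0, sent rp 0 → ok
Recompute each column's even parity and compare to cp:
  c0: data parity 1, sent cp 1 → ok
  c1: data parity 0, sent cp 0 → ok
  c2: data parity 0, sent cp 1 → mismatch
  c3: data parity 0, sent cp 0 → ok
  c4: data parity 0, sent cp 0 → ok
Exactly one row (r0) and one column (c2) fail → the flipped bit is at their intersection.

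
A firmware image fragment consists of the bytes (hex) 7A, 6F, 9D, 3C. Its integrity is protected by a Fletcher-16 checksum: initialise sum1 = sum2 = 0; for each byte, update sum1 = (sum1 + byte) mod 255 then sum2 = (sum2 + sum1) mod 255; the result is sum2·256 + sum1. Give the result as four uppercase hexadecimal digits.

Running sums (mod 255):
  after byte 0 (7A): sum1=122, sum2=122
  after byte 1 (6F): sum1=233, sum2=100
  after byte 2 (9D): sum1=135, sum2=235
  after byte 3 (3C): sum1=195, sum2=175
Checksum = sum2·256 + sum1 = 175·256 + 195 = 44995 = 0xAFC3.

AFC3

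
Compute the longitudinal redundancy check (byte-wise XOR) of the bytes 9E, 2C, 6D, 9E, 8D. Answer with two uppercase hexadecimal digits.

CC

XOR the bytes together:
  start with 0x9E
  0x9E ⊕ 0x2C = 0xB2
  0xB2 ⊕ 0x6D = 0xDF
  0xDF ⊕ 0x9E = 0x41
  0x41 ⊕ 0x8D = 0xCC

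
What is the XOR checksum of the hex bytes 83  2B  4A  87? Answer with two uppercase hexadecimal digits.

XOR the bytes together:
  start with 0x83
  0x83 ⊕ 0x2B = 0xA8
  0xA8 ⊕ 0x4A = 0xE2
  0xE2 ⊕ 0x87 = 0x65

65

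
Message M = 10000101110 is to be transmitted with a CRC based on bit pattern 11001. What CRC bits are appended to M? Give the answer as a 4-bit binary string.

1010

Append 4 zeros: 100001011100000. Divide by 11001 (XOR where the leading bit is 1):
  pos 0: 10000 XOR 11001 = 01001
  pos 1: 10011 XOR 11001 = 01010
  pos 2: 10100 XOR 11001 = 01101
  pos 3: 11011 XOR 11001 = 00010
  pos 6: 10110 XOR 11001 = 01111
  pos 7: 11110 XOR 11001 = 00111
  pos 9: 11100 XOR 11001 = 00101
Remainder (last 4 bits) = 1010. This is the CRC / FCS.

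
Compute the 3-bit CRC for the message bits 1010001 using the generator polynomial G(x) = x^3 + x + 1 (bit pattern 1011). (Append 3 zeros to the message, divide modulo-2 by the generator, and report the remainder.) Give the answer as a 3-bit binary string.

Append 3 zeros: 1010001000. Divide by 1011 (XOR where the leading bit is 1):
  pos 0: 1010 XOR 1011 = 0001
  pos 3: 1001 XOR 1011 = 0010
  pos 5: 1000 XOR 1011 = 0011
Remainder (last 3 bits) = 110. This is the CRC / FCS.

110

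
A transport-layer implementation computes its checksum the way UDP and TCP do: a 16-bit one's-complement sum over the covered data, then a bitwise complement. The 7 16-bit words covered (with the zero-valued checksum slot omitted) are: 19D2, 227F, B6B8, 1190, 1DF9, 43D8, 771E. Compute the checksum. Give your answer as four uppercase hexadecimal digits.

2276

One's-complement addition (fold any carry out of bit 15 back into bit 0):
  0x19D2 + 0x227F = 0x03C51
  0x3C51 + 0xB6B8 = 0x0F309
  0xF309 + 0x1190 = 0x10499 → wrap carry → 0x049A
  0x049A + 0x1DF9 = 0x02293
  0x2293 + 0x43D8 = 0x0666B
  0x666B + 0x771E = 0x0DD89
One's-complement sum = 0xDD89.
Checksum = ~0xDD89 & 0xFFFF = 0x2276.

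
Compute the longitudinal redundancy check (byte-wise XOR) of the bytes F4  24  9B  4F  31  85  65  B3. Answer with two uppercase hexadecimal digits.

66

XOR the bytes together:
  start with 0xF4
  0xF4 ⊕ 0x24 = 0xD0
  0xD0 ⊕ 0x9B = 0x4B
  0x4B ⊕ 0x4F = 0x04
  0x04 ⊕ 0x31 = 0x35
  0x35 ⊕ 0x85 = 0xB0
  0xB0 ⊕ 0x65 = 0xD5
  0xD5 ⊕ 0xB3 = 0x66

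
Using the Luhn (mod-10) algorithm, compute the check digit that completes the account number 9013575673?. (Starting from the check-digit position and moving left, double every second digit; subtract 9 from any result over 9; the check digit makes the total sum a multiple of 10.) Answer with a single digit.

3

Partial digits right→left: 3 7 6 5 7 5 3 1 0 9
Double every second digit counting from the check-digit position (so the 1st, 3rd, 5th, ... of the partial from the right).
  doubled (with −9 where >9): 6 3 5 6 0 → sum 20
  kept as-is: 7 5 5 1 9 → sum 27
Total = 20 + 27 = 47.
Check digit = (10 − (47 mod 10)) mod 10 = 3.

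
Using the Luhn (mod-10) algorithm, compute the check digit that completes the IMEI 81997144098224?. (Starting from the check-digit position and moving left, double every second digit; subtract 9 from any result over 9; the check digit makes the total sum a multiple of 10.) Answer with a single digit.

0

Partial digits right→left: 4 2 2 8 9 0 4 4 1 7 9 9 1 8
Double every second digit counting from the check-digit position (so the 1st, 3rd, 5th, ... of the partial from the right).
  doubled (with −9 where >9): 8 4 9 8 2 9 2 → sum 42
  kept as-is: 2 8 0 4 7 9 8 → sum 38
Total = 42 + 38 = 80.
Check digit = (10 − (80 mod 10)) mod 10 = 0.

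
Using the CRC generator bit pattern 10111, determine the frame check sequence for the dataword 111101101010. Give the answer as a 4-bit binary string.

Append 4 zeros: 1111011010100000. Divide by 10111 (XOR where the leading bit is 1):
  pos 0: 11110 XOR 10111 = 01001
  pos 1: 10011 XOR 10111 = 00100
  pos 3: 10010 XOR 10111 = 00101
  pos 5: 10110 XOR 10111 = 00001
  pos 9: 11000 XOR 10111 = 01111
  pos 10: 11110 XOR 10111 = 01001
  pos 11: 10010 XOR 10111 = 00101
Remainder (last 4 bits) = 0101. This is the CRC / FCS.

0101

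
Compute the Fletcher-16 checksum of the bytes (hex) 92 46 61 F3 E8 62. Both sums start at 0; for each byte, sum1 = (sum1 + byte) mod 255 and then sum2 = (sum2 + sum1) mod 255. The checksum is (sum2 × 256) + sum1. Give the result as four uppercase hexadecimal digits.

Running sums (mod 255):
  after byte 0 (92): sum1=146, sum2=146
  after byte 1 (46): sum1=216, sum2=107
  after byte 2 (61): sum1=58, sum2=165
  after byte 3 (F3): sum1=46, sum2=211
  after byte 4 (E8): sum1=23, sum2=234
  after byte 5 (62): sum1=121, sum2=100
Checksum = sum2·256 + sum1 = 100·256 + 121 = 25721 = 0x6479.

6479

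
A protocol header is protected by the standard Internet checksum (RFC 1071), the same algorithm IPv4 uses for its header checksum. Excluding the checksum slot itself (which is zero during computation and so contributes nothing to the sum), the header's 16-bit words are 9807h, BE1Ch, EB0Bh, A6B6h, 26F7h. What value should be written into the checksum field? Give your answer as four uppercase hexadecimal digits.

One's-complement addition (fold any carry out of bit 15 back into bit 0):
  0x9807 + 0xBE1C = 0x15623 → wrap carry → 0x5624
  0x5624 + 0xEB0B = 0x1412F → wrap carry → 0x4130
  0x4130 + 0xA6B6 = 0x0E7E6
  0xE7E6 + 0x26F7 = 0x10EDD → wrap carry → 0x0EDE
One's-complement sum = 0x0EDE.
Checksum = ~0x0EDE & 0xFFFF = 0xF121.

F121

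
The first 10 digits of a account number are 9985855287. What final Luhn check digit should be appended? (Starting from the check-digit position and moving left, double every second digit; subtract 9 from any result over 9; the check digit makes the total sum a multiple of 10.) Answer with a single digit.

Partial digits right→left: 7 8 2 5 5 8 5 8 9 9
Double every second digit counting from the check-digit position (so the 1st, 3rd, 5th, ... of the partial from the right).
  doubled (with −9 where >9): 5 4 1 1 9 → sum 20
  kept as-is: 8 5 8 8 9 → sum 38
Total = 20 + 38 = 58.
Check digit = (10 − (58 mod 10)) mod 10 = 2.

2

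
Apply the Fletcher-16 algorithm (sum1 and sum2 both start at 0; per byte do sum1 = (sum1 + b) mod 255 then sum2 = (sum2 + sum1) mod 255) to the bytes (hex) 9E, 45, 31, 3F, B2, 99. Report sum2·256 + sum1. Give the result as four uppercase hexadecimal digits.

Running sums (mod 255):
  after byte 0 (9E): sum1=158, sum2=158
  after byte 1 (45): sum1=227, sum2=130
  after byte 2 (31): sum1=21, sum2=151
  after byte 3 (3F): sum1=84, sum2=235
  after byte 4 (B2): sum1=7, sum2=242
  after byte 5 (99): sum1=160, sum2=147
Checksum = sum2·256 + sum1 = 147·256 + 160 = 37792 = 0x93A0.

93A0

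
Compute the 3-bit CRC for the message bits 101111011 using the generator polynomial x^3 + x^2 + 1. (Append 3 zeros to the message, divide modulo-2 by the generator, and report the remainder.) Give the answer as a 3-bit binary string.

Append 3 zeros: 101111011000. Divide by 1101 (XOR where the leading bit is 1):
  pos 0: 1011 XOR 1101 = 0110
  pos 1: 1101 XOR 1101 = 0000
  pos 5: 1011 XOR 1101 = 0110
  pos 6: 1100 XOR 1101 = 0001
Remainder (last 3 bits) = 100. This is the CRC / FCS.

100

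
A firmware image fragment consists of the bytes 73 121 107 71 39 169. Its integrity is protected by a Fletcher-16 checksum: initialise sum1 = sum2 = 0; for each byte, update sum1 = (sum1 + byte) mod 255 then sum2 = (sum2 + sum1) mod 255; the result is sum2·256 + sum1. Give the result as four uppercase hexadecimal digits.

9246

Running sums (mod 255):
  after byte 0 (73): sum1=73, sum2=73
  after byte 1 (121): sum1=194, sum2=12
  after byte 2 (107): sum1=46, sum2=58
  after byte 3 (71): sum1=117, sum2=175
  after byte 4 (39): sum1=156, sum2=76
  after byte 5 (169): sum1=70, sum2=146
Checksum = sum2·256 + sum1 = 146·256 + 70 = 37446 = 0x9246.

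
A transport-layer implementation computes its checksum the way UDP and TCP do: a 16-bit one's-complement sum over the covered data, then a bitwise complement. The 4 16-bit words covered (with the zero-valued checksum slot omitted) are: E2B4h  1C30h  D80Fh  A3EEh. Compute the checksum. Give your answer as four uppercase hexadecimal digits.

One's-complement addition (fold any carry out of bit 15 back into bit 0):
  0xE2B4 + 0x1C30 = 0x0FEE4
  0xFEE4 + 0xD80F = 0x1D6F3 → wrap carry → 0xD6F4
  0xD6F4 + 0xA3EE = 0x17AE2 → wrap carry → 0x7AE3
One's-complement sum = 0x7AE3.
Checksum = ~0x7AE3 & 0xFFFF = 0x851C.

851C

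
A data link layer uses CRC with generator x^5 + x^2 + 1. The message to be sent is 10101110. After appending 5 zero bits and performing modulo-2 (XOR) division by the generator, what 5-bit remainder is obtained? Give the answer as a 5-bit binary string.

01100

Append 5 zeros: 1010111000000. Divide by 100101 (XOR where the leading bit is 1):
  pos 0: 101011 XOR 100101 = 001110
  pos 2: 111010 XOR 100101 = 011111
  pos 3: 111110 XOR 100101 = 011011
  pos 4: 110110 XOR 100101 = 010011
  pos 5: 100110 XOR 100101 = 000011
Remainder (last 5 bits) = 01100. This is the CRC / FCS.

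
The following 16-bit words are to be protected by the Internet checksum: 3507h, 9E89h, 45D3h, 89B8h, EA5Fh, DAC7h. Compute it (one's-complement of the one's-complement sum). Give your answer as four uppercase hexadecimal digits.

97BB

One's-complement addition (fold any carry out of bit 15 back into bit 0):
  0x3507 + 0x9E89 = 0x0D390
  0xD390 + 0x45D3 = 0x11963 → wrap carry → 0x1964
  0x1964 + 0x89B8 = 0x0A31C
  0xA31C + 0xEA5F = 0x18D7B → wrap carry → 0x8D7C
  0x8D7C + 0xDAC7 = 0x16843 → wrap carry → 0x6844
One's-complement sum = 0x6844.
Checksum = ~0x6844 & 0xFFFF = 0x97BB.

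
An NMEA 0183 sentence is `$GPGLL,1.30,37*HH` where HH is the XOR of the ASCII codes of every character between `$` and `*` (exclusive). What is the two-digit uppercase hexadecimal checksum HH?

XOR the ASCII codes of the payload characters:
  'G' = 0x47 → acc = 0x47
  'P' = 0x50 → acc = 0x17
  'G' = 0x47 → acc = 0x50
  'L' = 0x4C → acc = 0x1C
  'L' = 0x4C → acc = 0x50
  ',' = 0x2C → acc = 0x7C
  '1' = 0x31 → acc = 0x4D
  '.' = 0x2E → acc = 0x63
  '3' = 0x33 → acc = 0x50
  '0' = 0x30 → acc = 0x60
  ',' = 0x2C → acc = 0x4C
  '3' = 0x33 → acc = 0x7F
  '7' = 0x37 → acc = 0x48
Checksum = 0x48.

48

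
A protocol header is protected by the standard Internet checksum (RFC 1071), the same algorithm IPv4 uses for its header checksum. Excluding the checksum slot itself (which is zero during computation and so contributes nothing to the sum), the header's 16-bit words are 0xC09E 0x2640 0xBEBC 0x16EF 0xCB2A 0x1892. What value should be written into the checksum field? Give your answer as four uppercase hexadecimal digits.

5FB8

One's-complement addition (fold any carry out of bit 15 back into bit 0):
  0xC09E + 0x2640 = 0x0E6DE
  0xE6DE + 0xBEBC = 0x1A59A → wrap carry → 0xA59B
  0xA59B + 0x16EF = 0x0BC8A
  0xBC8A + 0xCB2A = 0x187B4 → wrap carry → 0x87B5
  0x87B5 + 0x1892 = 0x0A047
One's-complement sum = 0xA047.
Checksum = ~0xA047 & 0xFFFF = 0x5FB8.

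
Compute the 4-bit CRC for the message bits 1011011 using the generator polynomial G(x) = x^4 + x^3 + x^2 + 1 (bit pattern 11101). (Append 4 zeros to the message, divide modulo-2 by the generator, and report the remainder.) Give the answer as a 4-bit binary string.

Append 4 zeros: 10110110000. Divide by 11101 (XOR where the leading bit is 1):
  pos 0: 10110 XOR 11101 = 01011
  pos 1: 10111 XOR 11101 = 01010
  pos 2: 10101 XOR 11101 = 01000
  pos 3: 10000 XOR 11101 = 01101
  pos 4: 11010 XOR 11101 = 00111
  pos 6: 11100 XOR 11101 = 00001
Remainder (last 4 bits) = 0001. This is the CRC / FCS.

0001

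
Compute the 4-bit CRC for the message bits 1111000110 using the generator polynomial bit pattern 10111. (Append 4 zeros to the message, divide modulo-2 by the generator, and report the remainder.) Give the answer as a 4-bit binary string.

1111

Append 4 zeros: 11110001100000. Divide by 10111 (XOR where the leading bit is 1):
  pos 0: 11110 XOR 10111 = 01001
  pos 1: 10010 XOR 10111 = 00101
  pos 3: 10101 XOR 10111 = 00010
  pos 6: 10100 XOR 10111 = 00011
  pos 9: 11000 XOR 10111 = 01111
Remainder (last 4 bits) = 1111. This is the CRC / FCS.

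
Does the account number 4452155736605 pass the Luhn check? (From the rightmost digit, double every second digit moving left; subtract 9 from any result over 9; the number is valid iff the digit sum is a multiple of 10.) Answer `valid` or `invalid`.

valid

From the right, keep odd positions and double even positions (subtract 9 from any doubled value over 9):
  doubled (positions 2,4,...): 0 3 5 1 4 8 → sum 21
  kept (positions 1,3,...): 5 6 3 5 1 5 4 → sum 29
Total = 50.
50 mod 10 = 0, so the number is valid.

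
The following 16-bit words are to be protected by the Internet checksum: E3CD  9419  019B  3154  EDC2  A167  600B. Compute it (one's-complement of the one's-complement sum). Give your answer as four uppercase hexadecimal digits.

65F3

One's-complement addition (fold any carry out of bit 15 back into bit 0):
  0xE3CD + 0x9419 = 0x177E6 → wrap carry → 0x77E7
  0x77E7 + 0x019B = 0x07982
  0x7982 + 0x3154 = 0x0AAD6
  0xAAD6 + 0xEDC2 = 0x19898 → wrap carry → 0x9899
  0x9899 + 0xA167 = 0x13A00 → wrap carry → 0x3A01
  0x3A01 + 0x600B = 0x09A0C
One's-complement sum = 0x9A0C.
Checksum = ~0x9A0C & 0xFFFF = 0x65F3.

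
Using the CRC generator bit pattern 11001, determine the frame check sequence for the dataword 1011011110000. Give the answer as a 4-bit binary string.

0100

Append 4 zeros: 10110111100000000. Divide by 11001 (XOR where the leading bit is 1):
  pos 0: 10110 XOR 11001 = 01111
  pos 1: 11111 XOR 11001 = 00110
  pos 3: 11011 XOR 11001 = 00010
  pos 6: 10100 XOR 11001 = 01101
  pos 7: 11010 XOR 11001 = 00011
  pos 10: 11000 XOR 11001 = 00001
Remainder (last 4 bits) = 0100. This is the CRC / FCS.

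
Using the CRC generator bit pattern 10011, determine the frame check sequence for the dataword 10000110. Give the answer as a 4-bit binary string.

Append 4 zeros: 100001100000. Divide by 10011 (XOR where the leading bit is 1):
  pos 0: 10000 XOR 10011 = 00011
  pos 3: 11110 XOR 10011 = 01101
  pos 4: 11010 XOR 10011 = 01001
  pos 5: 10010 XOR 10011 = 00001
Remainder (last 4 bits) = 0100. This is the CRC / FCS.

0100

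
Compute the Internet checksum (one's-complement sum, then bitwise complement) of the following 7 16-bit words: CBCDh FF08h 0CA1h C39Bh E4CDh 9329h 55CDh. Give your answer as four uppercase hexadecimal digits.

One's-complement addition (fold any carry out of bit 15 back into bit 0):
  0xCBCD + 0xFF08 = 0x1CAD5 → wrap carry → 0xCAD6
  0xCAD6 + 0x0CA1 = 0x0D777
  0xD777 + 0xC39B = 0x19B12 → wrap carry → 0x9B13
  0x9B13 + 0xE4CD = 0x17FE0 → wrap carry → 0x7FE1
  0x7FE1 + 0x9329 = 0x1130A → wrap carry → 0x130B
  0x130B + 0x55CD = 0x068D8
One's-complement sum = 0x68D8.
Checksum = ~0x68D8 & 0xFFFF = 0x9727.

9727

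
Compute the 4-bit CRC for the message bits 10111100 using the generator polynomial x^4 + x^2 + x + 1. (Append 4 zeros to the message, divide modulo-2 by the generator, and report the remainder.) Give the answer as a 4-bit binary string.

1011

Append 4 zeros: 101111000000. Divide by 10111 (XOR where the leading bit is 1):
  pos 0: 10111 XOR 10111 = 00000
  pos 5: 10000 XOR 10111 = 00111
  pos 7: 11100 XOR 10111 = 01011
Remainder (last 4 bits) = 1011. This is the CRC / FCS.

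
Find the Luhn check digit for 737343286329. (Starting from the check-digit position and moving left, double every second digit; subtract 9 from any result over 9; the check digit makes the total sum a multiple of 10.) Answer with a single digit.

2

Partial digits right→left: 9 2 3 6 8 2 3 4 3 7 3 7
Double every second digit counting from the check-digit position (so the 1st, 3rd, 5th, ... of the partial from the right).
  doubled (with −9 where >9): 9 6 7 6 6 6 → sum 40
  kept as-is: 2 6 2 4 7 7 → sum 28
Total = 40 + 28 = 68.
Check digit = (10 − (68 mod 10)) mod 10 = 2.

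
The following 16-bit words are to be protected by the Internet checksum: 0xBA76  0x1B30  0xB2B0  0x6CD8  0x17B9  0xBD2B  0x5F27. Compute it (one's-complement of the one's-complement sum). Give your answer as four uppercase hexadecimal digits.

D6C3

One's-complement addition (fold any carry out of bit 15 back into bit 0):
  0xBA76 + 0x1B30 = 0x0D5A6
  0xD5A6 + 0xB2B0 = 0x18856 → wrap carry → 0x8857
  0x8857 + 0x6CD8 = 0x0F52F
  0xF52F + 0x17B9 = 0x10CE8 → wrap carry → 0x0CE9
  0x0CE9 + 0xBD2B = 0x0CA14
  0xCA14 + 0x5F27 = 0x1293B → wrap carry → 0x293C
One's-complement sum = 0x293C.
Checksum = ~0x293C & 0xFFFF = 0xD6C3.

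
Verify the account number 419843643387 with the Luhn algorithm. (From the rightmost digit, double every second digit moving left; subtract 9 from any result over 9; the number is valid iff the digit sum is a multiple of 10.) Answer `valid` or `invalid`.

From the right, keep odd positions and double even positions (subtract 9 from any doubled value over 9):
  doubled (positions 2,4,...): 7 6 3 8 9 8 → sum 41
  kept (positions 1,3,...): 7 3 4 3 8 1 → sum 26
Total = 67.
67 mod 10 = 7, so the number is invalid.

invalid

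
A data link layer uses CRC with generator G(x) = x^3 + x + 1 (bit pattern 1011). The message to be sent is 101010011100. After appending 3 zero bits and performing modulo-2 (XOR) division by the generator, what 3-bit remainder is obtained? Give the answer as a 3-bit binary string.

Append 3 zeros: 101010011100000. Divide by 1011 (XOR where the leading bit is 1):
  pos 0: 1010 XOR 1011 = 0001
  pos 3: 1100 XOR 1011 = 0111
  pos 4: 1111 XOR 1011 = 0100
  pos 5: 1001 XOR 1011 = 0010
  pos 7: 1010 XOR 1011 = 0001
  pos 10: 1000 XOR 1011 = 0011
Remainder (last 3 bits) = 110. This is the CRC / FCS.

110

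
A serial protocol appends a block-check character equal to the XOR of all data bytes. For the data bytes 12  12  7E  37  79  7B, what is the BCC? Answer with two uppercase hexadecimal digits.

XOR the bytes together:
  start with 0x12
  0x12 ⊕ 0x12 = 0x00
  0x00 ⊕ 0x7E = 0x7E
  0x7E ⊕ 0x37 = 0x49
  0x49 ⊕ 0x79 = 0x30
  0x30 ⊕ 0x7B = 0x4B

4B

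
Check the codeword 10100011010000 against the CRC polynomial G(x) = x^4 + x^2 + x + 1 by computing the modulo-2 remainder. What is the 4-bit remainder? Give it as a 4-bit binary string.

Modulo-2 division of 10100011010000 by 10111:
  pos 0: 10100 XOR 10111 = 00011
  pos 3: 11011 XOR 10111 = 01100
  pos 4: 11000 XOR 10111 = 01111
  pos 5: 11111 XOR 10111 = 01000
  pos 6: 10000 XOR 10111 = 00111
  pos 8: 11100 XOR 10111 = 01011
  pos 9: 10110 XOR 10111 = 00001
Remainder = 0001 (nonzero — an error is detected).

0001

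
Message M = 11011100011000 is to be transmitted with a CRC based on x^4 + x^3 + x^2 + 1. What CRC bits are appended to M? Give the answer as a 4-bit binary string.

0111

Append 4 zeros: 110111000110000000. Divide by 11101 (XOR where the leading bit is 1):
  pos 0: 11011 XOR 11101 = 00110
  pos 2: 11010 XOR 11101 = 00111
  pos 4: 11100 XOR 11101 = 00001
  pos 8: 11100 XOR 11101 = 00001
  pos 12: 10000 XOR 11101 = 01101
  pos 13: 11010 XOR 11101 = 00111
Remainder (last 4 bits) = 0111. This is the CRC / FCS.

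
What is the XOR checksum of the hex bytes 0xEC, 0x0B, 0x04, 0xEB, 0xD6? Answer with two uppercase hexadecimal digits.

DE

XOR the bytes together:
  start with 0xEC
  0xEC ⊕ 0x0B = 0xE7
  0xE7 ⊕ 0x04 = 0xE3
  0xE3 ⊕ 0xEB = 0x08
  0x08 ⊕ 0xD6 = 0xDE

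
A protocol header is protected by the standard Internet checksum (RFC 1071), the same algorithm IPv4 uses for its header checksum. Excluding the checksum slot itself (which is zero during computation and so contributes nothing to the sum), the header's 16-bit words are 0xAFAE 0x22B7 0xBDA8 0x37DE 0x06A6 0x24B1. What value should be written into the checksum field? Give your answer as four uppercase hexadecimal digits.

0CBC

One's-complement addition (fold any carry out of bit 15 back into bit 0):
  0xAFAE + 0x22B7 = 0x0D265
  0xD265 + 0xBDA8 = 0x1900D → wrap carry → 0x900E
  0x900E + 0x37DE = 0x0C7EC
  0xC7EC + 0x06A6 = 0x0CE92
  0xCE92 + 0x24B1 = 0x0F343
One's-complement sum = 0xF343.
Checksum = ~0xF343 & 0xFFFF = 0x0CBC.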